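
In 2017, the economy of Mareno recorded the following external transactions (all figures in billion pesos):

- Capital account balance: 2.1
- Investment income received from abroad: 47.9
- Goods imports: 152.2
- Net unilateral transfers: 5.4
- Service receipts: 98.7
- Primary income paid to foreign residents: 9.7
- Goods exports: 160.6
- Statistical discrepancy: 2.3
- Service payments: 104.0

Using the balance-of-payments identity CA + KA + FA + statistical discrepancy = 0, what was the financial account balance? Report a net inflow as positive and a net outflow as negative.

Goods balance = 160.6 - 152.2 = 8.4
Services balance = 98.7 - 104.0 = -5.3
Trade balance (goods + services) = 8.4 + (-5.3) = 3.1
Net primary income = 47.9 - 9.7 = 38.2
Net secondary income = 5.4
Current account = 3.1 + 38.2 + 5.4 = 46.7
Financial account = -(46.7 + 2.1 + 2.3) = -51.1

-51.1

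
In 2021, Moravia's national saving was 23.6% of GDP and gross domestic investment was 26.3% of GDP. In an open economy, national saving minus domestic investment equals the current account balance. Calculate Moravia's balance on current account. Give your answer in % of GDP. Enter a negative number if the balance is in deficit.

CA = S - I = 23.6 - 26.3 = -2.7

-2.7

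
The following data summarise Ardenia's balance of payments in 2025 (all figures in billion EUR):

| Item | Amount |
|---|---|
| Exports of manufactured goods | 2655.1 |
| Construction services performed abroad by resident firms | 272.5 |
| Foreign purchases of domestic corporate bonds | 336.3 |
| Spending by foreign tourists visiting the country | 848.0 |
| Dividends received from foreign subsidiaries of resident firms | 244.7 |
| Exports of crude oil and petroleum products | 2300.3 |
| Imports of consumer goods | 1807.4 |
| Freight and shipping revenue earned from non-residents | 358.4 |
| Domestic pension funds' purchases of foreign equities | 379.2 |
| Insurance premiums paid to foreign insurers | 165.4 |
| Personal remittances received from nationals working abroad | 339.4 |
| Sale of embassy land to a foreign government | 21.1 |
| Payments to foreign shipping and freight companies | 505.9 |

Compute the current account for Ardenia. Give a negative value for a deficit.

Goods: 2300.3 + 2655.1 - 1807.4 = 3148.0
Services: -165.4 + 358.4 - 505.9 + 848.0 + 272.5 = 807.6
Primary income: 244.7
Secondary income: 339.4
Current account = 3148.0 + 807.6 + 244.7 + 339.4 = 4539.7
(Excluded from the current account — financial account: foreign purchases of domestic corporate bonds 336.3, domestic pension funds' purchases of foreign equities 379.2; capital account: sale of embassy land to a foreign government 21.1.)

4539.7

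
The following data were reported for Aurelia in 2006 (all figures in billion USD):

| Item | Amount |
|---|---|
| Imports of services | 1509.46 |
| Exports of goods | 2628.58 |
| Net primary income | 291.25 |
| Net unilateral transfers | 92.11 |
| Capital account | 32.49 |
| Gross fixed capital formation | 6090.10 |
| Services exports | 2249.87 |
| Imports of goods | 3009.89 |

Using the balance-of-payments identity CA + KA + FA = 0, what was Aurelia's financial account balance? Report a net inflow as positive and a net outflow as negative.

-774.95

Goods balance = 2628.58 - 3009.89 = -381.31
Services balance = 2249.87 - 1509.46 = 740.41
Trade balance (goods + services) = -381.31 + 740.41 = 359.10
Net primary income = 291.25
Net secondary income = 92.11
Current account = 359.10 + 291.25 + 92.11 = 742.46
Financial account = -(742.46 + 32.49) = -774.95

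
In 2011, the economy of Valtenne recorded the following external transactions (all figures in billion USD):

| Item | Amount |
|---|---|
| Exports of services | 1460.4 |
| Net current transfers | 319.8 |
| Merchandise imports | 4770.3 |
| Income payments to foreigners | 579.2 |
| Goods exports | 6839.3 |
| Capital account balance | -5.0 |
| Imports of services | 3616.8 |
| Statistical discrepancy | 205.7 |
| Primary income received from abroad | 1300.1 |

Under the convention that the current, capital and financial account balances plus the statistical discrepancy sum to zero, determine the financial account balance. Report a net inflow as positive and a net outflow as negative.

Goods balance = 6839.3 - 4770.3 = 2069.0
Services balance = 1460.4 - 3616.8 = -2156.4
Trade balance (goods + services) = 2069.0 + (-2156.4) = -87.4
Net primary income = 1300.1 - 579.2 = 720.9
Net secondary income = 319.8
Current account = -87.4 + 720.9 + 319.8 = 953.3
Financial account = -(953.3 + (-5.0) + 205.7) = -1154.0

-1154.0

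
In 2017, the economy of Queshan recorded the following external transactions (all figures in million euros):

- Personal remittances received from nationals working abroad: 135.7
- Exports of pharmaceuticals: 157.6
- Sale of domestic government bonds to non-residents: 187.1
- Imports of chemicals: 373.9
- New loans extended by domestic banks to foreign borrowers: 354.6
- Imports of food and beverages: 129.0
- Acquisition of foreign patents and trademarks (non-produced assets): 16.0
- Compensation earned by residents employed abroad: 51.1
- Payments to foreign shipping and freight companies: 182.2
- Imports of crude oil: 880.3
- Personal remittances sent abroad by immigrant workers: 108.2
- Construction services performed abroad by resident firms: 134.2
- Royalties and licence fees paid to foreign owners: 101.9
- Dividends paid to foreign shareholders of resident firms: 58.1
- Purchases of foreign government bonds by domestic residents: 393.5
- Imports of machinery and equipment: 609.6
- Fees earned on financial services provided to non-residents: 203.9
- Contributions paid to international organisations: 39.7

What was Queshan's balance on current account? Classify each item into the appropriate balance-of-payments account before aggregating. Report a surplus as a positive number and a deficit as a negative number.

Goods: -880.3 - 609.6 - 373.9 - 129.0 + 157.6 = -1835.2
Services: -101.9 + 203.9 - 182.2 + 134.2 = 54.0
Primary income: 51.1 - 58.1 = -7.0
Secondary income: -108.2 - 39.7 + 135.7 = -12.2
Current account = (-1835.2) + 54.0 + (-7.0) + (-12.2) = -1800.4
(Excluded from the current account — financial account: sale of domestic government bonds to non-residents 187.1, new loans extended by domestic banks to foreign borrowers 354.6, purchases of foreign government bonds by domestic residents 393.5; capital account: acquisition of foreign patents and trademarks (non-produced assets) 16.0.)

-1800.4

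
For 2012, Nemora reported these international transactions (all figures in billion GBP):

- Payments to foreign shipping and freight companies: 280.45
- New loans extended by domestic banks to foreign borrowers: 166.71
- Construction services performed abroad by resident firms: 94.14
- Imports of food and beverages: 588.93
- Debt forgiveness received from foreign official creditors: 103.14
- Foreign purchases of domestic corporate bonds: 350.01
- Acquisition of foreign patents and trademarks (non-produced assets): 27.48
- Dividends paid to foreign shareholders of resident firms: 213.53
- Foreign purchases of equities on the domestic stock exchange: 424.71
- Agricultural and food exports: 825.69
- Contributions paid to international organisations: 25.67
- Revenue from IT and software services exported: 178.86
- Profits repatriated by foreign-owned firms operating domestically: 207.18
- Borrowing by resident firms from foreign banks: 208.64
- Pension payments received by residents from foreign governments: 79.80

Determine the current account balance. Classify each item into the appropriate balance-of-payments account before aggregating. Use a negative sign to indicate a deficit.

Goods: 825.69 - 588.93 = 236.76
Services: 94.14 - 280.45 + 178.86 = -7.45
Primary income: -213.53 - 207.18 = -420.71
Secondary income: 79.80 - 25.67 = 54.13
Current account = 236.76 + (-7.45) + (-420.71) + 54.13 = -137.27
(Excluded from the current account — financial account: new loans extended by domestic banks to foreign borrowers 166.71, foreign purchases of domestic corporate bonds 350.01, foreign purchases of equities on the domestic stock exchange 424.71, borrowing by resident firms from foreign banks 208.64; capital account: debt forgiveness received from foreign official creditors 103.14, acquisition of foreign patents and trademarks (non-produced assets) 27.48.)

-137.27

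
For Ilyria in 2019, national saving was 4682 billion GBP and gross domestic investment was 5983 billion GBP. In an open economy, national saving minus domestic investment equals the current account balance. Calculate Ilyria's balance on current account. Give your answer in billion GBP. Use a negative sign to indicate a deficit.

-1301

S - I = CA (net lending to the rest of the world).
CA = S - I = 4682 - 5983 = -1301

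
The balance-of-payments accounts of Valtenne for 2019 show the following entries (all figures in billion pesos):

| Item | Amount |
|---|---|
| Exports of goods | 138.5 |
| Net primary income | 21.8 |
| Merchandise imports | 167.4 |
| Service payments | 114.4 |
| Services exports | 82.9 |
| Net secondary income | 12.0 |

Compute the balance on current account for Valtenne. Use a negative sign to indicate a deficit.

-26.6

Goods balance = 138.5 - 167.4 = -28.9
Services balance = 82.9 - 114.4 = -31.5
Trade balance (goods + services) = -28.9 + (-31.5) = -60.4
Net primary income = 21.8
Net secondary income = 12.0
Current account = -60.4 + 21.8 + 12.0 = -26.6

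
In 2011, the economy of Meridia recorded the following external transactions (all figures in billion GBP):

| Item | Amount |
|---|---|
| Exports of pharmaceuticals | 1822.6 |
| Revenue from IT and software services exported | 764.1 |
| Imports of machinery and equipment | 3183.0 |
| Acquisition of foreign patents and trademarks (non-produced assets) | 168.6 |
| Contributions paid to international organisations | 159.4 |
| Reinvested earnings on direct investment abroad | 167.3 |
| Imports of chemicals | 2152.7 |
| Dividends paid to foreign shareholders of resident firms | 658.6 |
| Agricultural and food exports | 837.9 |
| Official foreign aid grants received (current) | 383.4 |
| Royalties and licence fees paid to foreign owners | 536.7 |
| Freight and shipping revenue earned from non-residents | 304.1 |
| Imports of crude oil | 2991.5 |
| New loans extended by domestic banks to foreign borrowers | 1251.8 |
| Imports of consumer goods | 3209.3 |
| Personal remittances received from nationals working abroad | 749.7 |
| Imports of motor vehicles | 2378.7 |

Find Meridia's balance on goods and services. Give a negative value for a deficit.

-10723.2

Goods: -2378.7 + 837.9 - 3209.3 - 2152.7 - 2991.5 - 3183.0 + 1822.6 = -11254.7
Services: 304.1 - 536.7 + 764.1 = 531.5
Trade balance = -11254.7 + 531.5 = -10723.2
(Excluded from the trade balance — capital account: acquisition of foreign patents and trademarks (non-produced assets) 168.6; secondary income: contributions paid to international organisations 159.4, official foreign aid grants received (current) 383.4, personal remittances received from nationals working abroad 749.7; primary income: reinvested earnings on direct investment abroad 167.3, dividends paid to foreign shareholders of resident firms 658.6; financial account: new loans extended by domestic banks to foreign borrowers 1251.8.)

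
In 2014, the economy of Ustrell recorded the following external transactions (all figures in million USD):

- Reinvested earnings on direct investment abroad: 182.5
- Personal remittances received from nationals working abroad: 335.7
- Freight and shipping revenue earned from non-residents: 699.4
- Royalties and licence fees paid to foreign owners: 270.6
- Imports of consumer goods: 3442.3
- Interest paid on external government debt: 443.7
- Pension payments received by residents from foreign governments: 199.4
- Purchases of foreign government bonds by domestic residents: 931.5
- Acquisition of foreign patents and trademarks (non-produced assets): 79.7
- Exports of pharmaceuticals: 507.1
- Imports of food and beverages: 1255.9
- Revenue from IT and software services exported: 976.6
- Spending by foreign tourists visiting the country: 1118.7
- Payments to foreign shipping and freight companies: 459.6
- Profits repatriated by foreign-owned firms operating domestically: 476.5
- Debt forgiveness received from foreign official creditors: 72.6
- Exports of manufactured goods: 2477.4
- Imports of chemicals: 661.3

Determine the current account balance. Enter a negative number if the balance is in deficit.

Goods: -1255.9 + 507.1 - 3442.3 + 2477.4 - 661.3 = -2375.0
Services: 976.6 - 270.6 + 699.4 - 459.6 + 1118.7 = 2064.5
Primary income: -443.7 + 182.5 - 476.5 = -737.7
Secondary income: 199.4 + 335.7 = 535.1
Current account = (-2375.0) + 2064.5 + (-737.7) + 535.1 = -513.1
(Excluded from the current account — financial account: purchases of foreign government bonds by domestic residents 931.5; capital account: acquisition of foreign patents and trademarks (non-produced assets) 79.7, debt forgiveness received from foreign official creditors 72.6.)

-513.1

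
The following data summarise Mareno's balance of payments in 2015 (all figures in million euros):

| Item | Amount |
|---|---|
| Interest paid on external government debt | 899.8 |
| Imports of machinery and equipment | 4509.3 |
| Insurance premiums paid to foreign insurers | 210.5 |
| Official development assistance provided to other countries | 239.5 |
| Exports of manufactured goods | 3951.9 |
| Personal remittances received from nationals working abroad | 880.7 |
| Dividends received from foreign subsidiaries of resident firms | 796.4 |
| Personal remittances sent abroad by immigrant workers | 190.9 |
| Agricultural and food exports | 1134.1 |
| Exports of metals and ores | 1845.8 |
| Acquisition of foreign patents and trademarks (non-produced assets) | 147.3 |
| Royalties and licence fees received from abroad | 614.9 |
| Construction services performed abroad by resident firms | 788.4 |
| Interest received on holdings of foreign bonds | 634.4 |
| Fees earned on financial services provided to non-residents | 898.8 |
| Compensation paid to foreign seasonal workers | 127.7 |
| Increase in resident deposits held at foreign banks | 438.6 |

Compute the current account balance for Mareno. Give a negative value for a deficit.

5367.7

Goods: 3951.9 + 1134.1 + 1845.8 - 4509.3 = 2422.5
Services: 614.9 + 898.8 - 210.5 + 788.4 = 2091.6
Primary income: -127.7 + 796.4 + 634.4 - 899.8 = 403.3
Secondary income: -190.9 + 880.7 - 239.5 = 450.3
Current account = 2422.5 + 2091.6 + 403.3 + 450.3 = 5367.7
(Excluded from the current account — capital account: acquisition of foreign patents and trademarks (non-produced assets) 147.3; financial account: increase in resident deposits held at foreign banks 438.6.)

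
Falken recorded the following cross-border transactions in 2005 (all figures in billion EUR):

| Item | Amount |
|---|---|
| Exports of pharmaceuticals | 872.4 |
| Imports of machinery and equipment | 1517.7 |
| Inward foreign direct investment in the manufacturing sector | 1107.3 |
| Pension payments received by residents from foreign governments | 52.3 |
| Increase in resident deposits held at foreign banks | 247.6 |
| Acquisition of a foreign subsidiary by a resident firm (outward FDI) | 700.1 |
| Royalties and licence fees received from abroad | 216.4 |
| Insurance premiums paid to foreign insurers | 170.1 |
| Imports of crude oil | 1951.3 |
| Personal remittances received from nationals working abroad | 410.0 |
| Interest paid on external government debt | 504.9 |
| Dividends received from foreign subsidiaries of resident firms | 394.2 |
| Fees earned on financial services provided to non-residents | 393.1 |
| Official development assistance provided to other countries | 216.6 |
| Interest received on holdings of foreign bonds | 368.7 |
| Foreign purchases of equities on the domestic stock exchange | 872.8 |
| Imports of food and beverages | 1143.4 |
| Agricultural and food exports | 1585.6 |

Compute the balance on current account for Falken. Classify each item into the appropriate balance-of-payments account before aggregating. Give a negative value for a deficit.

-1211.3

Goods: 1585.6 - 1951.3 - 1517.7 + 872.4 - 1143.4 = -2154.4
Services: 393.1 - 170.1 + 216.4 = 439.4
Primary income: -504.9 + 368.7 + 394.2 = 258.0
Secondary income: 52.3 - 216.6 + 410.0 = 245.7
Current account = (-2154.4) + 439.4 + 258.0 + 245.7 = -1211.3
(Excluded from the current account — financial account: inward foreign direct investment in the manufacturing sector 1107.3, increase in resident deposits held at foreign banks 247.6, acquisition of a foreign subsidiary by a resident firm (outward FDI) 700.1, foreign purchases of equities on the domestic stock exchange 872.8.)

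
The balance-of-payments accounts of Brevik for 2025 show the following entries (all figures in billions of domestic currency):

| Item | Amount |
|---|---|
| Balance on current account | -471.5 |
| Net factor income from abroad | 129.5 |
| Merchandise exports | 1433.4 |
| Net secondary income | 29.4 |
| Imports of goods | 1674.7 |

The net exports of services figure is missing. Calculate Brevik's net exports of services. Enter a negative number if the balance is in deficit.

-389.1

Current account = goods balance + services balance + net primary income + net secondary income
Sum of the known components = -82.4
Net exports of services = CA - (known components) = -471.5 - (-82.4) = -389.1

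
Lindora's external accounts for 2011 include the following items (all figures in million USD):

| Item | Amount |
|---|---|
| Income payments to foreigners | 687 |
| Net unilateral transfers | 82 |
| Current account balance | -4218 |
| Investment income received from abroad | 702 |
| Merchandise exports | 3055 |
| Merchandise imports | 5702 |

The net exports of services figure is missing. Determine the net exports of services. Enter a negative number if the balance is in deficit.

Current account = goods balance + services balance + net primary income + net secondary income
Sum of the known components = -2550
Net exports of services = CA - (known components) = -4218 - (-2550) = -1668

-1668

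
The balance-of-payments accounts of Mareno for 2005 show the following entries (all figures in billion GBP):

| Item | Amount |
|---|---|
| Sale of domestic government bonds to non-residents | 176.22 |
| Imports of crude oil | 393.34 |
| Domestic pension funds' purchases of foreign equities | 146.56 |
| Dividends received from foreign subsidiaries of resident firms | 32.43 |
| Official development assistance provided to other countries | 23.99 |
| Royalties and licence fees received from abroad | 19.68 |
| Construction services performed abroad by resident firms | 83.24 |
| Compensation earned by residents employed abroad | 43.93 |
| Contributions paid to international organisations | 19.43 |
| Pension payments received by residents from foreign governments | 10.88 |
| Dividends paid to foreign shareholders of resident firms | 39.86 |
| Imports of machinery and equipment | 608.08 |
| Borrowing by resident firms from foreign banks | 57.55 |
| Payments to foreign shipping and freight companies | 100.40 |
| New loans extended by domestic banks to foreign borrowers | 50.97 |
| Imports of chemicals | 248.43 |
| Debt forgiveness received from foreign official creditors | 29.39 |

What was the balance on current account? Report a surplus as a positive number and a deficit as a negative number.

-1243.37

Goods: -608.08 - 393.34 - 248.43 = -1249.85
Services: 83.24 + 19.68 - 100.40 = 2.52
Primary income: 43.93 - 39.86 + 32.43 = 36.50
Secondary income: -23.99 - 19.43 + 10.88 = -32.54
Current account = (-1249.85) + 2.52 + 36.50 + (-32.54) = -1243.37
(Excluded from the current account — financial account: sale of domestic government bonds to non-residents 176.22, domestic pension funds' purchases of foreign equities 146.56, borrowing by resident firms from foreign banks 57.55, new loans extended by domestic banks to foreign borrowers 50.97; capital account: debt forgiveness received from foreign official creditors 29.39.)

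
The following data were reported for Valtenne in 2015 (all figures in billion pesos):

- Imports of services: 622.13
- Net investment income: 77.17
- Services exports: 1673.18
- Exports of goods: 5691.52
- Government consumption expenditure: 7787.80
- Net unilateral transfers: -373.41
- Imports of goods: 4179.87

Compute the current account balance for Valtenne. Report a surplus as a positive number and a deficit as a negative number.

Goods balance = 5691.52 - 4179.87 = 1511.65
Services balance = 1673.18 - 622.13 = 1051.05
Trade balance (goods + services) = 1511.65 + 1051.05 = 2562.70
Net primary income = 77.17
Net secondary income = -373.41
Current account = 2562.70 + 77.17 + (-373.41) = 2266.46

2266.46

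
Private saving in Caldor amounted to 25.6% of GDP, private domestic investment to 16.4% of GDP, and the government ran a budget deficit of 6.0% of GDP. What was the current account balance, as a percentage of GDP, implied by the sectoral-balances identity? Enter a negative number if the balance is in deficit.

By the sectoral-balances identity, CA = (S_private - I) + (T - G).
Private balance = 25.6 - 16.4 = 9.2
Government balance (T - G) = -6.0
CA = 9.2 + (-6.0) = 3.2

3.2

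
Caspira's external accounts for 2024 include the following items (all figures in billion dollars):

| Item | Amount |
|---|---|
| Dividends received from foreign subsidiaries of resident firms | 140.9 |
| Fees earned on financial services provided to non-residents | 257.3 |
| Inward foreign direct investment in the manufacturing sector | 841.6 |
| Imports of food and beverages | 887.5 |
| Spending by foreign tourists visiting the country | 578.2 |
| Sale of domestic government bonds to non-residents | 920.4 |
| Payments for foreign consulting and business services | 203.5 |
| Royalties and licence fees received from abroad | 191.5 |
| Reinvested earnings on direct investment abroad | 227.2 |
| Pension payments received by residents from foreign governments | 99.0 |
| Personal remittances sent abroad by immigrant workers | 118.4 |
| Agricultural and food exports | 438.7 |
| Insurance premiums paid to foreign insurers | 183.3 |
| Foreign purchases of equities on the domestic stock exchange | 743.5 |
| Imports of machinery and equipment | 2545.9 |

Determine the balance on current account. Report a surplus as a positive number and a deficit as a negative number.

-2005.8

Goods: 438.7 - 887.5 - 2545.9 = -2994.7
Services: 257.3 - 203.5 + 578.2 + 191.5 - 183.3 = 640.2
Primary income: 140.9 + 227.2 = 368.1
Secondary income: 99.0 - 118.4 = -19.4
Current account = (-2994.7) + 640.2 + 368.1 + (-19.4) = -2005.8
(Excluded from the current account — financial account: inward foreign direct investment in the manufacturing sector 841.6, sale of domestic government bonds to non-residents 920.4, foreign purchases of equities on the domestic stock exchange 743.5.)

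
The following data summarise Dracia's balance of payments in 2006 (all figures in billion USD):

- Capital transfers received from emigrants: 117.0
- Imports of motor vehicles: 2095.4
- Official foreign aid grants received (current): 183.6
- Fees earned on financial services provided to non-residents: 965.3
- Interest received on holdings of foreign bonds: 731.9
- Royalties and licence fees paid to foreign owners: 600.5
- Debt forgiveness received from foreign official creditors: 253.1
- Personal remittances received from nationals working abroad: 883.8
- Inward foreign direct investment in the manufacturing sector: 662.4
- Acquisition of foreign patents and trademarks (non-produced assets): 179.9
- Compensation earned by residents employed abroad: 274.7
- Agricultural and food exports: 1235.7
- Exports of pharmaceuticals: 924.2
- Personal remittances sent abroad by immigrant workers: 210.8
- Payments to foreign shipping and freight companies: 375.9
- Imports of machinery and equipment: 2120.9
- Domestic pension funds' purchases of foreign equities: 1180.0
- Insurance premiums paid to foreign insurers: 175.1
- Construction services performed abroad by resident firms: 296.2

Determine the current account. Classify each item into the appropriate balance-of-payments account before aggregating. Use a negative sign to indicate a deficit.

-83.2

Goods: 1235.7 - 2095.4 + 924.2 - 2120.9 = -2056.4
Services: -600.5 - 375.9 + 296.2 + 965.3 - 175.1 = 110.0
Primary income: 731.9 + 274.7 = 1006.6
Secondary income: 183.6 - 210.8 + 883.8 = 856.6
Current account = (-2056.4) + 110.0 + 1006.6 + 856.6 = -83.2
(Excluded from the current account — capital account: capital transfers received from emigrants 117.0, debt forgiveness received from foreign official creditors 253.1, acquisition of foreign patents and trademarks (non-produced assets) 179.9; financial account: inward foreign direct investment in the manufacturing sector 662.4, domestic pension funds' purchases of foreign equities 1180.0.)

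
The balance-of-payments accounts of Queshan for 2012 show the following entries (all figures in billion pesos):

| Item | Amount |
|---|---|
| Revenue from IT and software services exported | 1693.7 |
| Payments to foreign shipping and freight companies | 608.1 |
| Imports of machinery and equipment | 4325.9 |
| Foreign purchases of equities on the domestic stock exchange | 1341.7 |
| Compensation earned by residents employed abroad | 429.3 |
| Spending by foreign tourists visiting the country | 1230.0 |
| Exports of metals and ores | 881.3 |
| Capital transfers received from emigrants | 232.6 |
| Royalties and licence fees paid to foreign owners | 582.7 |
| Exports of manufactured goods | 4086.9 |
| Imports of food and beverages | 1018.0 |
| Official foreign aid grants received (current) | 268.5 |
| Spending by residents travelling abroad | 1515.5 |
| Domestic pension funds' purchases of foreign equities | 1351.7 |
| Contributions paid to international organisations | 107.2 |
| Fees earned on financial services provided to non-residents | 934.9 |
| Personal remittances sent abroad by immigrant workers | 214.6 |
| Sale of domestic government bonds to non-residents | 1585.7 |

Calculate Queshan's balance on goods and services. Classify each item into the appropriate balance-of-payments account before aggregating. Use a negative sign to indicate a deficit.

Goods: -4325.9 + 4086.9 - 1018.0 + 881.3 = -375.7
Services: 1230.0 + 1693.7 - 582.7 - 1515.5 + 934.9 - 608.1 = 1152.3
Trade balance = -375.7 + 1152.3 = 776.6
(Excluded from the trade balance — financial account: foreign purchases of equities on the domestic stock exchange 1341.7, domestic pension funds' purchases of foreign equities 1351.7, sale of domestic government bonds to non-residents 1585.7; primary income: compensation earned by residents employed abroad 429.3; capital account: capital transfers received from emigrants 232.6; secondary income: official foreign aid grants received (current) 268.5, contributions paid to international organisations 107.2, personal remittances sent abroad by immigrant workers 214.6.)

776.6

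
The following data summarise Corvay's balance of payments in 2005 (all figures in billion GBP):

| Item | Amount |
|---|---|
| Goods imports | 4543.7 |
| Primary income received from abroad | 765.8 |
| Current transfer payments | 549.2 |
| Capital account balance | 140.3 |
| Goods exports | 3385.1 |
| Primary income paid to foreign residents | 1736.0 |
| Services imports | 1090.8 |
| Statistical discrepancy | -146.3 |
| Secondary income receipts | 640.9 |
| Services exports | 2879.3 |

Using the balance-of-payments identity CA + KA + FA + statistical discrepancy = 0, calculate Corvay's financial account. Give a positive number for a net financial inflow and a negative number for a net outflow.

254.6

Goods balance = 3385.1 - 4543.7 = -1158.6
Services balance = 2879.3 - 1090.8 = 1788.5
Trade balance (goods + services) = -1158.6 + 1788.5 = 629.9
Net primary income = 765.8 - 1736.0 = -970.2
Net secondary income = 640.9 - 549.2 = 91.7
Current account = 629.9 + (-970.2) + 91.7 = -248.6
Financial account = -(-248.6 + 140.3 + (-146.3)) = 254.6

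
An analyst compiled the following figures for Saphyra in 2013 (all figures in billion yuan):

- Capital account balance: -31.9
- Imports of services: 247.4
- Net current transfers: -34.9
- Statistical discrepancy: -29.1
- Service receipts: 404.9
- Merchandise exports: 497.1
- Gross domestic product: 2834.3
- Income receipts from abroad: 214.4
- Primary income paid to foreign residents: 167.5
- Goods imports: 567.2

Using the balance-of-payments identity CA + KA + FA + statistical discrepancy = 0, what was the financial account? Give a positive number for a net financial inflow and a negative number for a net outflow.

Goods balance = 497.1 - 567.2 = -70.1
Services balance = 404.9 - 247.4 = 157.5
Trade balance (goods + services) = -70.1 + 157.5 = 87.4
Net primary income = 214.4 - 167.5 = 46.9
Net secondary income = -34.9
Current account = 87.4 + 46.9 + (-34.9) = 99.4
Financial account = -(99.4 + (-31.9) + (-29.1)) = -38.4

-38.4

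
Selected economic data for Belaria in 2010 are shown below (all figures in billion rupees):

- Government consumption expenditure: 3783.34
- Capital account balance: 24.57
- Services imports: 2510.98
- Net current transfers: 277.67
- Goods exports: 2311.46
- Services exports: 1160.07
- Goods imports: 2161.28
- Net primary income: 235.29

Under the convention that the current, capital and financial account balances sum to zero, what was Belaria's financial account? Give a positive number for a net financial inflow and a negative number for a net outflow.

Goods balance = 2311.46 - 2161.28 = 150.18
Services balance = 1160.07 - 2510.98 = -1350.91
Trade balance (goods + services) = 150.18 + (-1350.91) = -1200.73
Net primary income = 235.29
Net secondary income = 277.67
Current account = -1200.73 + 235.29 + 277.67 = -687.77
Financial account = -(-687.77 + 24.57) = 663.20

663.20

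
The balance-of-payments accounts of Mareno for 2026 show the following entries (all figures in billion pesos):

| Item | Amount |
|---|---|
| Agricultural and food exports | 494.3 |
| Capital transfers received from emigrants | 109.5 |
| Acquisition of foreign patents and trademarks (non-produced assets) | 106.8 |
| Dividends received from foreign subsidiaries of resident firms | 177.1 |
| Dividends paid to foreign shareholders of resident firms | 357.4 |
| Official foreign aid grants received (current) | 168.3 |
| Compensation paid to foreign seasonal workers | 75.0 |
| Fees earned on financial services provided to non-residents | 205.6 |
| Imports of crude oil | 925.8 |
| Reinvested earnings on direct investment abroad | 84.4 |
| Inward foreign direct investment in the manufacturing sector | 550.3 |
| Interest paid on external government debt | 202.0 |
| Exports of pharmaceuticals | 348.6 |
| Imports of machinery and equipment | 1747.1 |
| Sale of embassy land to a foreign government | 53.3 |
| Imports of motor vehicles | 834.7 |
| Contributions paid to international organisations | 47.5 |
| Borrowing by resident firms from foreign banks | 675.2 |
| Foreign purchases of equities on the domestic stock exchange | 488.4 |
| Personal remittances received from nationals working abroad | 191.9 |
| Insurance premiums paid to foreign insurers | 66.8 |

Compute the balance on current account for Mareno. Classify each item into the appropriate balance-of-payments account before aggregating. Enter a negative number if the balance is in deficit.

Goods: 348.6 - 834.7 - 1747.1 - 925.8 + 494.3 = -2664.7
Services: -66.8 + 205.6 = 138.8
Primary income: -75.0 + 177.1 - 202.0 + 84.4 - 357.4 = -372.9
Secondary income: 191.9 - 47.5 + 168.3 = 312.7
Current account = (-2664.7) + 138.8 + (-372.9) + 312.7 = -2586.1
(Excluded from the current account — capital account: capital transfers received from emigrants 109.5, acquisition of foreign patents and trademarks (non-produced assets) 106.8, sale of embassy land to a foreign government 53.3; financial account: inward foreign direct investment in the manufacturing sector 550.3, borrowing by resident firms from foreign banks 675.2, foreign purchases of equities on the domestic stock exchange 488.4.)

-2586.1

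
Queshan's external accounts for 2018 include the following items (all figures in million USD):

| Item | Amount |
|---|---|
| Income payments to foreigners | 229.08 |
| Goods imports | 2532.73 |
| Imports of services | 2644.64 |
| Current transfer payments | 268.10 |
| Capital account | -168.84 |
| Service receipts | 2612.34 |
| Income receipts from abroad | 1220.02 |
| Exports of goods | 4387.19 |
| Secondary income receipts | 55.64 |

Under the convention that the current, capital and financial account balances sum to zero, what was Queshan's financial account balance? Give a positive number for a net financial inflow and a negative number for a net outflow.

-2431.80

Goods balance = 4387.19 - 2532.73 = 1854.46
Services balance = 2612.34 - 2644.64 = -32.30
Trade balance (goods + services) = 1854.46 + (-32.30) = 1822.16
Net primary income = 1220.02 - 229.08 = 990.94
Net secondary income = 55.64 - 268.10 = -212.46
Current account = 1822.16 + 990.94 + (-212.46) = 2600.64
Financial account = -(2600.64 + (-168.84)) = -2431.80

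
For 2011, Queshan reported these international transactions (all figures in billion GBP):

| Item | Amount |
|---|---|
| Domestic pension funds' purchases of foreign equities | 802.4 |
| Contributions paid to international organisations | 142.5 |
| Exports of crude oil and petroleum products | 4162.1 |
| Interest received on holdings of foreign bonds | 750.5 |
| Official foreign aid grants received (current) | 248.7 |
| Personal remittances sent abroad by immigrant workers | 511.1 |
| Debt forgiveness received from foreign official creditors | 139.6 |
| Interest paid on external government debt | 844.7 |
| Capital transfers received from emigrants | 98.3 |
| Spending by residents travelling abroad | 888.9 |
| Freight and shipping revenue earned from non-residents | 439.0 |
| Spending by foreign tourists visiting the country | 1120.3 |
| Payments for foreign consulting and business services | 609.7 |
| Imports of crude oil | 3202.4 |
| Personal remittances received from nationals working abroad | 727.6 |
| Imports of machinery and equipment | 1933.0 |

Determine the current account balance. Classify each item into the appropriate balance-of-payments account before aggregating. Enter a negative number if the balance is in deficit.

Goods: -1933.0 + 4162.1 - 3202.4 = -973.3
Services: -888.9 + 1120.3 - 609.7 + 439.0 = 60.7
Primary income: 750.5 - 844.7 = -94.2
Secondary income: -511.1 + 248.7 + 727.6 - 142.5 = 322.7
Current account = (-973.3) + 60.7 + (-94.2) + 322.7 = -684.1
(Excluded from the current account — financial account: domestic pension funds' purchases of foreign equities 802.4; capital account: debt forgiveness received from foreign official creditors 139.6, capital transfers received from emigrants 98.3.)

-684.1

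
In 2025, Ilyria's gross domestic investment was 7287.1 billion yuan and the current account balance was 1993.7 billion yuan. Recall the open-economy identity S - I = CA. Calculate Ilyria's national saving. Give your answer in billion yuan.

9280.8

S = I + CA = 7287.1 + 1993.7 = 9280.8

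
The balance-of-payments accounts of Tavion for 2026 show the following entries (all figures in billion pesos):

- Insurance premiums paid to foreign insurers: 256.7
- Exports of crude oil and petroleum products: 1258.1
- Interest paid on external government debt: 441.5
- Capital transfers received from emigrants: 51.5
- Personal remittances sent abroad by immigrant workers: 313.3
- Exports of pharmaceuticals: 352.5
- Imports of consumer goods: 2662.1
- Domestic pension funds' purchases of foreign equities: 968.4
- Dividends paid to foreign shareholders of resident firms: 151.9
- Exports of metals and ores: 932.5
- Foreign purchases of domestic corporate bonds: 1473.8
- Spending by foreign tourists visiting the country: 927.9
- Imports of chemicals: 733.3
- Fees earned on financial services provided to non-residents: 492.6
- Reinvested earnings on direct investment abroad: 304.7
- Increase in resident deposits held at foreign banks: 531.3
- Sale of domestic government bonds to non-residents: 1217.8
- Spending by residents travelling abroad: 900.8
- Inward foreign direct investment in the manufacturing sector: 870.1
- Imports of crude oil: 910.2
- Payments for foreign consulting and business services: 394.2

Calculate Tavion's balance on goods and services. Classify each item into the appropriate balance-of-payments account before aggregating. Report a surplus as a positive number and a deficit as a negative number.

-1893.7

Goods: 1258.1 + 932.5 - 2662.1 - 910.2 - 733.3 + 352.5 = -1762.5
Services: -256.7 + 492.6 - 394.2 + 927.9 - 900.8 = -131.2
Trade balance = -1762.5 + (-131.2) = -1893.7
(Excluded from the trade balance — primary income: interest paid on external government debt 441.5, dividends paid to foreign shareholders of resident firms 151.9, reinvested earnings on direct investment abroad 304.7; capital account: capital transfers received from emigrants 51.5; secondary income: personal remittances sent abroad by immigrant workers 313.3; financial account: domestic pension funds' purchases of foreign equities 968.4, foreign purchases of domestic corporate bonds 1473.8, increase in resident deposits held at foreign banks 531.3, sale of domestic government bonds to non-residents 1217.8, inward foreign direct investment in the manufacturing sector 870.1.)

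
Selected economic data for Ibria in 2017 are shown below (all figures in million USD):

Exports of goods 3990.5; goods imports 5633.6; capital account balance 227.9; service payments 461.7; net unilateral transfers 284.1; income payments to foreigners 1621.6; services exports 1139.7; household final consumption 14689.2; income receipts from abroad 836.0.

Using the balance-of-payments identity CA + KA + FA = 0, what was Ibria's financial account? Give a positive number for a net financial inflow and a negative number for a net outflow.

1238.7

Goods balance = 3990.5 - 5633.6 = -1643.1
Services balance = 1139.7 - 461.7 = 678.0
Trade balance (goods + services) = -1643.1 + 678.0 = -965.1
Net primary income = 836.0 - 1621.6 = -785.6
Net secondary income = 284.1
Current account = -965.1 + (-785.6) + 284.1 = -1466.6
Financial account = -(-1466.6 + 227.9) = 1238.7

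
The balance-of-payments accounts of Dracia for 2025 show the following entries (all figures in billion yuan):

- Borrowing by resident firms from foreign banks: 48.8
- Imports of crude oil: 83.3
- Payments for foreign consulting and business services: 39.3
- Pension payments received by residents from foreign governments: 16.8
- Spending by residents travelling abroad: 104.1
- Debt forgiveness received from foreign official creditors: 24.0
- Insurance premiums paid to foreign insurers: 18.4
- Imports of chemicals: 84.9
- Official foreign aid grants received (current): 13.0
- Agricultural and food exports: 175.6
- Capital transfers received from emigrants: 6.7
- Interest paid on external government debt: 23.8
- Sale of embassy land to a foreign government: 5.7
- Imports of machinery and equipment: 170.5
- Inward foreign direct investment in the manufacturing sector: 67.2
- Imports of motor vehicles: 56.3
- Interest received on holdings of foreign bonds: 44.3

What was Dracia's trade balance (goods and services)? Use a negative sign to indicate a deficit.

-381.2

Goods: 175.6 - 56.3 - 83.3 - 170.5 - 84.9 = -219.4
Services: -104.1 - 18.4 - 39.3 = -161.8
Trade balance = -219.4 + (-161.8) = -381.2
(Excluded from the trade balance — financial account: borrowing by resident firms from foreign banks 48.8, inward foreign direct investment in the manufacturing sector 67.2; secondary income: pension payments received by residents from foreign governments 16.8, official foreign aid grants received (current) 13.0; capital account: debt forgiveness received from foreign official creditors 24.0, capital transfers received from emigrants 6.7, sale of embassy land to a foreign government 5.7; primary income: interest paid on external government debt 23.8, interest received on holdings of foreign bonds 44.3.)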